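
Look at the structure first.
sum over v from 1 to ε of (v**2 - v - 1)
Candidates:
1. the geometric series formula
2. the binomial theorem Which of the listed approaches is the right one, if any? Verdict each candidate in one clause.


Verdict: no special technique — every summand is a constant multiple of a power of v — apply the standard power-sum identities one degree at a time.
- the geometric series formula — no single multiplier carries one term to the next throughout the sum.
- the binomial theorem: the summand does not match any term pattern of an expanded binomial power.


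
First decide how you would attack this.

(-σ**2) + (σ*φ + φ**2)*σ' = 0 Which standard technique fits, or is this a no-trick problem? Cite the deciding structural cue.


Diagnosis: the homogeneous substitution — solved for the derivative, the right side is unchanged under scaling φ and σ together — it depends only on the ratio σ/φ, so substitute a single ratio variable. Suitably rearranged — at times with the variables' roles exchanged — this doubles as a Bernoulli equation; the homogeneous reading needs no such setup.


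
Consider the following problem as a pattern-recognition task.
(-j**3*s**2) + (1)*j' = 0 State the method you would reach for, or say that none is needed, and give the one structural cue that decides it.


Technique: separation of variables — a product of single-variable factors, s**2 and j**3 — the textbook separable form.


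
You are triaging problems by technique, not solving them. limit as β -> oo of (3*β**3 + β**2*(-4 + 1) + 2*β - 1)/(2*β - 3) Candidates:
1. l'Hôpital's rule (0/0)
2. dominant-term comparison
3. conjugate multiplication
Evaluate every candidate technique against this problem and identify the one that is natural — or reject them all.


Diagnosis: dominant-term comparison — divide through by the highest power of β; every lower-order term dies and the dominant terms decide the limit.
- l'Hôpital's rule (0/0): as a single quotient the expression runs to ∞/∞ at the limit point — an at-infinity form of the rule would apply, though the leading-growth comparison is the direct reading.
- dominant-term comparison: a fit — the right tool for this form.
- conjugate multiplication — there are no radicals in tension whose conjugate would simplify matters.


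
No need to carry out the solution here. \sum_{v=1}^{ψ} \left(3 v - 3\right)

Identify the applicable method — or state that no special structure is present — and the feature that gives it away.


Diagnosis: no special technique — no cancellation, no constant ratio, no binomial weights — just polynomial terms summed directly.


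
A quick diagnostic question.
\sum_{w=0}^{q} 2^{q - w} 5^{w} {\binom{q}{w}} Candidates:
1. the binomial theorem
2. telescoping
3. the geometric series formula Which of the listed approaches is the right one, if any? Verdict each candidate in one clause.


Technique: the binomial theorem — binomial coefficients against complementary powers of 5 and 2: recognize the binomial expansion and resum.
- the binomial theorem: yes, a natural case for it.
- telescoping — writing out consecutive terms as given produces no pairwise cancellation.
- the geometric series formula: there is no constant term-to-term ratio.


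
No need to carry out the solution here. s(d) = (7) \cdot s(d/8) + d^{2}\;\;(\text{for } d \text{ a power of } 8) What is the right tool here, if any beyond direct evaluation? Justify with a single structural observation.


Diagnosis: the master substitution — the argument shrinks by the factor 8, so measure the index on a logarithmic scale and the recursion becomes a shift.


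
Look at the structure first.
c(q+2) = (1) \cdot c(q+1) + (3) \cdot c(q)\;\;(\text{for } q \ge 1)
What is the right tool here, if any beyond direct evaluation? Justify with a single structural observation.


Best approach: the characteristic-root method — the recurrence treats every index alike (constant coefficients, no forcing) — precisely the regime where r^q trials close it.


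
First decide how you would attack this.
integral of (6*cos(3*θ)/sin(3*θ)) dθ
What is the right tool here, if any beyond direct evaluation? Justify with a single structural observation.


Verdict: u-substitution — a chain-rule shadow: 6*cos(3*θ) alongside a function of sin(3*θ) means u = sin(3*θ) unwinds the composition in one step.


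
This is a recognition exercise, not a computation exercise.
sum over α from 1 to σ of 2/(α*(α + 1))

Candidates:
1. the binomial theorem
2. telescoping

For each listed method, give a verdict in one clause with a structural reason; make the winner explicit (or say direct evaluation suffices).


Technique: telescoping — after splitting 2/(α*(α + 1)) into partial fractions, the pieces are shifted copies of one function and cancel telescopically.
- the binomial theorem — no binomial coefficients pair up with complementary powers here.
- telescoping: applicable, and directly so.


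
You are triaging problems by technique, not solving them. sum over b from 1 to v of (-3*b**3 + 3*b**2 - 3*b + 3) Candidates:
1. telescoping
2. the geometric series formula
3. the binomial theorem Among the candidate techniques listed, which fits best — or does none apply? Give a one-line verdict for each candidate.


Diagnosis: no special technique — this is bookkeeping, not technique: standard formulas for sums of constant-multiple powers of b apply termwise.
- telescoping: as presented, consecutive terms share no shifted copy to cancel against — no rewrite is on display to change that.
- the geometric series formula: there is no constant term-to-term ratio.
- the binomial theorem — the terms lack the binomial-coefficient-weighted complementary-power pattern of an expansion.


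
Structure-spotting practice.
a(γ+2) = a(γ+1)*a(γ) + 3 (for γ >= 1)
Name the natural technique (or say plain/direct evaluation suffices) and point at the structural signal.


Technique: no special technique — the recurrence is nonlinear in the sequence terms; no linear-recurrence method fits it as written — one iterates or studies it directly.


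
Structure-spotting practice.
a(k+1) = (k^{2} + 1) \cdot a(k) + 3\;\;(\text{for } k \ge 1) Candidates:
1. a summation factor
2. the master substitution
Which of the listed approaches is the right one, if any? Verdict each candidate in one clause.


Verdict: a summation factor — one-term recursion with variable weight k^{2} + 1 is solved by product normalization, not by root-finding.
- a summation factor: applies; the problem has the shape this method handles.
- the master substitution: the recursion steps by a constant offset, so exponential reindexing is pointless.


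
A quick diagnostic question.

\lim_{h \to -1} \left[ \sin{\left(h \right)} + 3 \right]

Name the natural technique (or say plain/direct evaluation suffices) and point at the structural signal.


Best approach: no special technique — no vanishing denominator and no indeterminate clash at the point — evaluation is immediate.


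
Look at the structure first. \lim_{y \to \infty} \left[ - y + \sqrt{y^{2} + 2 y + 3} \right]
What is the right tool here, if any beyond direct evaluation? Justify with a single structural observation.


Method: conjugate multiplication — divergence minus divergence hides a finite answer — expose it by pairing \sqrt{y^{2} + 2 y + 3} - y with its conjugate.


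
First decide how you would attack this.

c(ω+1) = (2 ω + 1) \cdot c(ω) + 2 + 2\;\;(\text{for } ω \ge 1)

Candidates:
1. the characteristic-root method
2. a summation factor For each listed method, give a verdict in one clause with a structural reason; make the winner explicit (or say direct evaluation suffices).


Method: a summation factor — first-order, linear, moving coefficient 2 ω + 1: the discrete analogue of an integrating factor handles it.
- the characteristic-root method: the coefficients change with the index, which the root method cannot absorb.
- a summation factor — yes, a natural case for it.


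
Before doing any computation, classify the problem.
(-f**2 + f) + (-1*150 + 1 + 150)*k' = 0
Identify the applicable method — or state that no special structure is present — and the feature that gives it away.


Diagnosis: no special technique — solved for the derivative, no k appears — this is antidifferentiation in f wearing ODE clothing.


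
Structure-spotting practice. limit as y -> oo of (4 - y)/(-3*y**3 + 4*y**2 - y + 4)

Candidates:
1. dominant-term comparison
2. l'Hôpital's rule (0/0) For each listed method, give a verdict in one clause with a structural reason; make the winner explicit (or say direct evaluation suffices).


Diagnosis: dominant-term comparison — as y grows, only the highest-degree terms matter — compare leading terms and read the limit off.
- dominant-term comparison: a fit — the right tool for this form.
- l'Hôpital's rule (0/0): viewed as a single quotient this runs to ∞/∞, not the 0/0 clash this candidate addresses; an at-infinity variant of the rule would resolve it, but comparing leading growth reads the answer without differentiating.


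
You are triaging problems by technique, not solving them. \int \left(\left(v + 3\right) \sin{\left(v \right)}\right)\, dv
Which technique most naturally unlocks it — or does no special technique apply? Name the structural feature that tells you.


Method: integration by parts — a polynomial factor v + 3 multiplies \sin{\left(v \right)}; differentiating v + 3 lowers its degree while \sin{\left(v \right)} integrates cleanly, so parts wins.


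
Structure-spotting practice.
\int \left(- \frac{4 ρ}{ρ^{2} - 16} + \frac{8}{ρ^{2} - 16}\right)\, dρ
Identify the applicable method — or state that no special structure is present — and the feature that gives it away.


Best approach: partial fractions — the integrand is a proper rational function and its denominator ρ^{2} - 16 factors into distinct pieces, so it splits into simple fractions.


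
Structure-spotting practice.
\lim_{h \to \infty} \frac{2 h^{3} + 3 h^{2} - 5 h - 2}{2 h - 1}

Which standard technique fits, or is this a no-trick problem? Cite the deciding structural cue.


Verdict: dominant-term comparison — at large h only the top-degree terms survive; compare the leading terms and the limit falls out. Differentiating the expression as a single quotient would eventually settle it as well; matching dominant growth settles it immediately.


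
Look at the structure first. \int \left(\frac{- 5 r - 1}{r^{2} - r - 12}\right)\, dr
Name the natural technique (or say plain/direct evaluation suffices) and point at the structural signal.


Best approach: partial fractions — r^{2} - r - 12 splits into linear pieces, so the quotient is a sum of simple fractions — decompose before integrating.


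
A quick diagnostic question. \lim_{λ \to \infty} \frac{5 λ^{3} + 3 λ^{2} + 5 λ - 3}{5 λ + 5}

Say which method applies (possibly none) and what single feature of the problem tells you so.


Best approach: dominant-term comparison — divide through by the highest power of λ; every lower-order term dies and the dominant terms decide the limit. As a single quotient, the ∞/∞ shape would yield to repeated differentiation as well — the growth comparison gets there in one look.


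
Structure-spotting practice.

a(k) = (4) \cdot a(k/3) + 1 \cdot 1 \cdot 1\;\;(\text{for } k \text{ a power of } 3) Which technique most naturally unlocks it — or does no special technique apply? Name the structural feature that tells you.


Verdict: the master substitution — the argument shrinks by the factor 3, so measure the index on a logarithmic scale and the recursion becomes a shift.


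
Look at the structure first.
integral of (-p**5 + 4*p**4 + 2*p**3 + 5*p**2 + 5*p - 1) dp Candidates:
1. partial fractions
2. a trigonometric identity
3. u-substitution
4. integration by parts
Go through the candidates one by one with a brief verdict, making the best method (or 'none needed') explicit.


Diagnosis: no special technique — the integrand is a sum of constant multiples of powers of p — integrate term by term.
- partial fractions: there is no rational-function structure to decompose.
- a trigonometric identity — there is no trigonometric structure at all — the integrand carries no sine or cosine to rewrite.
- u-substitution — no substitution does more than relabel what direct integration already handles.
- integration by parts — splitting off a factor buys nothing — the integrand integrates directly without parts.


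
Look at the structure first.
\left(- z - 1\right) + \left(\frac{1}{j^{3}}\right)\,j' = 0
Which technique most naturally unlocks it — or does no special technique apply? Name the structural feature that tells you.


Method: separation of variables — all dependence on the two variables factors apart, the defining separable shape. The equation is exact as it stands too — a potential function exists — though separation reads the split structure directly.


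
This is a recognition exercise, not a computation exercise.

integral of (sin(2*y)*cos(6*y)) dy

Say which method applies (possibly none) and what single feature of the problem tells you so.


Method: a trigonometric identity — apply product-to-sum to sin(2*y)*cos(6*y): two clean single-angle terms replace one awkward product.


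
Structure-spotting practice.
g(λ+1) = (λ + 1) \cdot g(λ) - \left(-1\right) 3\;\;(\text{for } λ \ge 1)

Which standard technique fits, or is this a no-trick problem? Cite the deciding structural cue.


Method: a summation factor — an index-dependent multiplier λ + 1 rules out characteristic roots; a summation factor converts it to a pure difference.


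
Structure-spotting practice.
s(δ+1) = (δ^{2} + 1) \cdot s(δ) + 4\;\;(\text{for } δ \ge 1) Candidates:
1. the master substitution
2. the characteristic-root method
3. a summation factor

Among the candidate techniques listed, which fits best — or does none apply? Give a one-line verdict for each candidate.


Verdict: a summation factor — the coefficient δ^{2} + 1 drifts with the index, so no fixed root exists; normalizing by the cumulative product telescopes it.
- the master substitution: the recursion steps by a constant offset, so exponential reindexing is pointless.
- the characteristic-root method: the coefficients change with the index, which the root method cannot absorb.
- a summation factor: applies; the problem has the shape this method handles.


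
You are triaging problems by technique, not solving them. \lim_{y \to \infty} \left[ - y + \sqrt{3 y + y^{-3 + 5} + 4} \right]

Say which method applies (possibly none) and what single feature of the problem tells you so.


Best approach: conjugate multiplication — neither \sqrt{3 y + y^{-3 + 5} + 4} nor y converges alone, so rewrite their difference as a conjugate-rationalized quotient first.


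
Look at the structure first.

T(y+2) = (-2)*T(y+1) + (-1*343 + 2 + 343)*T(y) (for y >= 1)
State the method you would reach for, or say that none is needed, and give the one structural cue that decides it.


Best approach: the characteristic-root method — try a geometric ansatz r^y: constant coefficients turn the recurrence into one polynomial equation in r.


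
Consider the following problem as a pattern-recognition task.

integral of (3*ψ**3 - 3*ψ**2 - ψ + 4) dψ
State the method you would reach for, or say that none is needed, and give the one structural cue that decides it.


Diagnosis: no special technique — the integrand is a sum of constant multiples of powers of ψ — integrate term by term.


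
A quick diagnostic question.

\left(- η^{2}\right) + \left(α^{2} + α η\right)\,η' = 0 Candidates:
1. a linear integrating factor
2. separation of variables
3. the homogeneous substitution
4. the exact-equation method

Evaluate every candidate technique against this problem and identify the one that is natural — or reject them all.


Diagnosis: the homogeneous substitution — scaling α and η together leaves the slope fixed — it depends only on η/α, so substitute the ratio. Suitably rearranged — at times with the variables' roles exchanged — this doubles as a Bernoulli equation; the homogeneous reading needs no such setup.
- a linear integrating factor: a nonlinear term in the unknown puts this outside the integrating-factor template.
- separation of variables: the two dependences are entangled, not a clean product of one-variable pieces.
- the homogeneous substitution — applies; the problem has the shape this method handles.
- the exact-equation method: the cross partial derivatives disagree, so no single potential exists.


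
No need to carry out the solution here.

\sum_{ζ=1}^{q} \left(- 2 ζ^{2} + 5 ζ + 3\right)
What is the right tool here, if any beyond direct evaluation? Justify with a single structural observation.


Best approach: no special technique — no cancellation, no constant ratio, no binomial weights — just polynomial terms summed directly.


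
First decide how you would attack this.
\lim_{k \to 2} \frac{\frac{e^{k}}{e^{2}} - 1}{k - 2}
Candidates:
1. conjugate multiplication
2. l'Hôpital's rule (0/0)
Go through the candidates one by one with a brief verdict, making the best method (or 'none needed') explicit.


Technique: l'Hôpital's rule (0/0) — the 0/0 form at 2 is the signature situation for l'Hôpital's rule. The standard small-argument limits would also carry it; the rule is the systematic route.
- conjugate multiplication — multiplying by a conjugate would not remove any indeterminacy here.
- l'Hôpital's rule (0/0): applicable, and directly so.


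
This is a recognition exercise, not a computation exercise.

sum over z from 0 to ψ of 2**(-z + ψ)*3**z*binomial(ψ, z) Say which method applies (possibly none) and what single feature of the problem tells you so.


Method: the binomial theorem — the summand is term z of a binomial expansion in 3 and 2; the whole sum is a single power.


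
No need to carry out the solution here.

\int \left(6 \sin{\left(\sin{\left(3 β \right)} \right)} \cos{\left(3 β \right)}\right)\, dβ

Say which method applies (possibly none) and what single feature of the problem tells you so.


Verdict: u-substitution — viewed as a product, the integrand is a composition evaluated at \sin{\left(3 β \right)} times (a constant multiple of) that inner expression's derivative, so u = \sin{\left(3 β \right)} makes it elementary.


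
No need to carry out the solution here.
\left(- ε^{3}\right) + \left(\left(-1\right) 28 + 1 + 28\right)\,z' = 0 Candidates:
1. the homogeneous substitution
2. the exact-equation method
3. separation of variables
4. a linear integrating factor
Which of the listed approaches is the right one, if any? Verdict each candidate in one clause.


Diagnosis: no special technique — solved for the derivative, z never appears on the right — this is a direct integration in ε, not a differential-equations problem at heart.
- the homogeneous substitution — the ratio of the variables does not determine the slope.
- the exact-equation method: no dependence on the unknown anywhere: exactness is a label without content here.
- separation of variables: any separation here is vacuous (nothing depends on the unknown); direct integration is the honest label.
- a linear integrating factor: the linear template holds only trivially here (the unknown is absent, so the coefficient is zero) — the method is not the natural label.


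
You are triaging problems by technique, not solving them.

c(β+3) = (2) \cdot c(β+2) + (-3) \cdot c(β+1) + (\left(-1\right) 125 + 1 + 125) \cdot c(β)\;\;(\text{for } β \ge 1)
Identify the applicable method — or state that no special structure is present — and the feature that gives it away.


Diagnosis: the characteristic-root method — no index-dependence in the weights and nothing inhomogeneous: classic characteristic-equation setup.


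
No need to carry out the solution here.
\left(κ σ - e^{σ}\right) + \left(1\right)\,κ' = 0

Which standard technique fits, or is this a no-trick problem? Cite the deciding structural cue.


Diagnosis: a linear integrating factor — the equation is linear in κ with coefficient σ; multiplying by the integrating factor exp(∫σ) makes the left side a perfect derivative.


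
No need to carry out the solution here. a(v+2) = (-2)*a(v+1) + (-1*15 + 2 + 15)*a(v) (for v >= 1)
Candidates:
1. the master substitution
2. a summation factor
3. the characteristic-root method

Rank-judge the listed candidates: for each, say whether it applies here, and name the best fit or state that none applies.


Best approach: the characteristic-root method — shift-invariance with fixed coefficients calls for exponential trials; the characteristic polynomial finds every r^v.
- the master substitution — there is no divide-the-index recursive argument.
- a summation factor — a summation factor telescopes one-step recursions; this one carries higher-order memory.
- the characteristic-root method: applicable, and directly so.


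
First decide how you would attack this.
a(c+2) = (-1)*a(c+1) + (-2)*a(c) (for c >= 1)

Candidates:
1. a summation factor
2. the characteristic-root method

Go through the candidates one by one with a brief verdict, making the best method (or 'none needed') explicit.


Verdict: the characteristic-root method — fixed numeric weights on consecutive terms and no forcing term added: the root method in its home territory.
- a summation factor — a summation factor telescopes one-step recursions; this one carries higher-order memory.
- the characteristic-root method — applicable, and directly so.


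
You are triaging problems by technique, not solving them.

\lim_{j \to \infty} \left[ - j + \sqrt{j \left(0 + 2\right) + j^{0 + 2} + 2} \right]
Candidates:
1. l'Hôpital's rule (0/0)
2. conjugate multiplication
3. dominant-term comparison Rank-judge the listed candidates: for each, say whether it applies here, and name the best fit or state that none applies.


Verdict: conjugate multiplication — turning the difference into a conjugate-rationalized ratio makes the limit readable.
- l'Hôpital's rule (0/0) — substitution produces ∞ − ∞ rather than a vanishing quotient; the rule needs a 0/0 ratio to act on.
- conjugate multiplication: yes — fits the structure here.
- dominant-term comparison: this is not a rational comparison of growth rates at infinity.


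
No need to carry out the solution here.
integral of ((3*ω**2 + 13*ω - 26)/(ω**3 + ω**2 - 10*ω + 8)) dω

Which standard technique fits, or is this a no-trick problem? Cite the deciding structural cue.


Diagnosis: partial fractions — a proper rational integrand over the factorable ω**3 + ω**2 - 10*ω + 8: partial fractions reduce it to elementary pieces.


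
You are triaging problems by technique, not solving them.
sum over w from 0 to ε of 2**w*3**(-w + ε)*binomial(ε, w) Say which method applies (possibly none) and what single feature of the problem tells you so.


Diagnosis: the binomial theorem — binomial(ε, w) weighting matched powers of 2 and 3 is the expanded form of (2 + 3)^ε — fold it back up.


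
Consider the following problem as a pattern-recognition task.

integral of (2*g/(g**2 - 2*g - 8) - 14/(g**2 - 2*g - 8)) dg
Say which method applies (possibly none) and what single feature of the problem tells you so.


Method: partial fractions — a proper rational integrand over the factorable g**2 - 2*g - 8: partial fractions reduce it to elementary pieces.


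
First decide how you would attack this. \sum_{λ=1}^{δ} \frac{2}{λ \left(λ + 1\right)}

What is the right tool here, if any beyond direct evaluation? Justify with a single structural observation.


Method: telescoping — integer-spaced poles in \frac{2}{λ \left(λ + 1\right)} are the telescoping signature in disguise.


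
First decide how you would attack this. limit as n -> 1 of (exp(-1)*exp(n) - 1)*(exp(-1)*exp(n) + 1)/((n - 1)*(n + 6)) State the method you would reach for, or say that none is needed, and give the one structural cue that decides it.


Best approach: l'Hôpital's rule (0/0) — plug in 1: top and bottom both hit zero, so differentiate each and retry. A first-order expansion at the point is an equally standard path; the rule packages it.


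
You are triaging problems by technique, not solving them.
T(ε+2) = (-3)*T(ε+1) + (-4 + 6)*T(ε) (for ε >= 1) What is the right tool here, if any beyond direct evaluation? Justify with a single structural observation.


Best approach: the characteristic-root method — every coefficient is a fixed number and the forcing is zero — substitute r^ε and read off the root equation.


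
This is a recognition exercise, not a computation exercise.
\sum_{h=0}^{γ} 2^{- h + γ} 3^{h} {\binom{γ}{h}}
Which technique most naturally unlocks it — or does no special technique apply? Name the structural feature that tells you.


Technique: the binomial theorem — binomial coefficients against complementary powers of 3 and 2: recognize the binomial expansion and resum.


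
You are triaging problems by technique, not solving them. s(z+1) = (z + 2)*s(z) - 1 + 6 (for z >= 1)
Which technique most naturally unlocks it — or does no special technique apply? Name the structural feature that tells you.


Diagnosis: a summation factor — normalize by the running product of z + 2: the left side becomes a difference, and differences sum.


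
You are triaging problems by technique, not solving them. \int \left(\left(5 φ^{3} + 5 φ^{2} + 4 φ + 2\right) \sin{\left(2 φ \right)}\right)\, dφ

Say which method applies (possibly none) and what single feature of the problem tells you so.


Diagnosis: integration by parts — the integrand splits as 5 φ^{3} + 5 φ^{2} + 4 φ + 2 times \sin{\left(2 φ \right)} — repeatedly differentiating the polynomial part kills it, which is the parts ladder.


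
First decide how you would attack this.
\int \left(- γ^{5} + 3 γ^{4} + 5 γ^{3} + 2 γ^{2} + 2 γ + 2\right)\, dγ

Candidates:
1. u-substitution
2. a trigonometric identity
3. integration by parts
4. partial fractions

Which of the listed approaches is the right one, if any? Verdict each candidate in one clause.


Method: no special technique — nothing composite, nothing rational, nothing trigonometric — each constant-multiple power of γ integrates by the power rule alone.
- u-substitution: no substitution does more than relabel what direct integration already handles.
- a trigonometric identity — there is no trigonometric structure at all — the integrand carries no sine or cosine to rewrite.
- integration by parts: parts would only shuffle a directly integrable integrand.
- partial fractions: there is no rational-function structure to decompose.


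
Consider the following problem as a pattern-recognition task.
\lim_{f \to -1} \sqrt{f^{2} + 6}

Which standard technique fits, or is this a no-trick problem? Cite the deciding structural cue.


Verdict: no special technique — no zero denominators, no indeterminate clash at -1 — substitute and read off the value.


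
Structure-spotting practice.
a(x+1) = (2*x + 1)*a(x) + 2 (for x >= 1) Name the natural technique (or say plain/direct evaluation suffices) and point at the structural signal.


Best approach: a summation factor — one-term recursion with variable weight 2*x + 1 is solved by product normalization, not by root-finding.


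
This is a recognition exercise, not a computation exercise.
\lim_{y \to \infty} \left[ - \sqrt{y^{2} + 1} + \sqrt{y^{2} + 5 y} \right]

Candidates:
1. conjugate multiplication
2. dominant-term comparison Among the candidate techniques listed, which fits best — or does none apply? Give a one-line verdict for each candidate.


Method: conjugate multiplication — infinity minus infinity with a radical in play — multiply by the conjugate so the divergences of \sqrt{y^{2} + 5 y} and \sqrt{y^{2} + 1} annihilate.
- conjugate multiplication — yes — fits the structure here.
- dominant-term comparison — this limit is not decided by comparing leading-term growth at infinity.


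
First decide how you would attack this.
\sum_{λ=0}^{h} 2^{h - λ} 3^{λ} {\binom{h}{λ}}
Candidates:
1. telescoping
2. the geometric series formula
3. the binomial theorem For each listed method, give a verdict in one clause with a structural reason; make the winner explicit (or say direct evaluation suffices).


Method: the binomial theorem — binomial coefficients against complementary powers of 3 and 2: recognize the binomial expansion and resum.
- telescoping — as presented, consecutive terms share no shifted copy to cancel against — no rewrite is on display to change that.
- the geometric series formula — the term-to-term ratio changes with the index, so the geometric formula cannot close it.
- the binomial theorem — yes — fits the structure here.


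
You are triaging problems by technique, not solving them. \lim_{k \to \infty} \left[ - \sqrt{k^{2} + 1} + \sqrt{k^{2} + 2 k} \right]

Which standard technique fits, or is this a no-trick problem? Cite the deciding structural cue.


Best approach: conjugate multiplication — turning the difference into a conjugate-rationalized ratio makes the limit readable.


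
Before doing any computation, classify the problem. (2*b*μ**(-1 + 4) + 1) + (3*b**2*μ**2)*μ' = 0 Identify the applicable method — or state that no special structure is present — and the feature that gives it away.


Method: the exact-equation method — because the two cross partials coincide, the form is conservative as written — recover its potential in (b, μ).


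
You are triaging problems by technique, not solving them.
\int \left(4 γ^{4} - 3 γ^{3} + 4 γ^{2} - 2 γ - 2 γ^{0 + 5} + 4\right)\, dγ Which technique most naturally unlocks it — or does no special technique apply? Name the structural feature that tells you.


Best approach: no special technique — nothing composite, nothing rational, nothing trigonometric — each constant-multiple power of γ integrates by the power rule alone.


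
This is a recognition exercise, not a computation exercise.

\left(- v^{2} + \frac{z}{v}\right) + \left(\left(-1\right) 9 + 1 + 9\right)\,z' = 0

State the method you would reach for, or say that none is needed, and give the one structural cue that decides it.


Diagnosis: a linear integrating factor — the unknown enters only to the first power against a nonzero forcing term — the integrating-factor template applies directly.


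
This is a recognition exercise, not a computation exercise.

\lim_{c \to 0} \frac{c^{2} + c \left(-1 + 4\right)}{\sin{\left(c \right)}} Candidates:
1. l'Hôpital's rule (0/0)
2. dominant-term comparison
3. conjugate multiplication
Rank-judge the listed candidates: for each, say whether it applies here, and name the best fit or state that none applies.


Diagnosis: l'Hôpital's rule (0/0) — both numerator and denominator vanish at 0: the genuine 0/0 indeterminate that l'Hôpital exists for. A first-order expansion at the point is an equally standard path; the rule packages it.
- l'Hôpital's rule (0/0): a fit — the right tool for this form.
- dominant-term comparison: this is not a rational comparison of growth rates at infinity.
- conjugate multiplication: rationalization has no target — no divergent radical difference appears.


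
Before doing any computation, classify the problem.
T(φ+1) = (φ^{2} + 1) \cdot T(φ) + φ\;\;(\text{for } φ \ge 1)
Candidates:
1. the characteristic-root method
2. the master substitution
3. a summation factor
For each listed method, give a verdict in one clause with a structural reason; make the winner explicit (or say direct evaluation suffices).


Diagnosis: a summation factor — first-order, linear, moving coefficient φ^{2} + 1: the discrete analogue of an integrating factor handles it.
- the characteristic-root method: an index-dependent weight blocks the pure exponential ansatz.
- the master substitution: no fixed divisor shrinks the index between calls.
- a summation factor: a fit — the right tool for this form.


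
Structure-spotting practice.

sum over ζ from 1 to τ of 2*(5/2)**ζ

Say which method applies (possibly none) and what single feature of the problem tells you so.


Method: the geometric series formula — check a ratio of consecutive terms: it is 5/2, independent of the index, so the geometric formula closes the sum.


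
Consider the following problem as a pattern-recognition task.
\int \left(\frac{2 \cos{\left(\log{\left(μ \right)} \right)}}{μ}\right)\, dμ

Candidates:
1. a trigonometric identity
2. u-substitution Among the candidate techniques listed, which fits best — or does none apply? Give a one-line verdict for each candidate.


Method: u-substitution — collected, the integrand has one factor that is, up to a constant, the derivative of an inner expression the rest depends on — substitute for that inner expression.
- a trigonometric identity: no identity rewrites this into an easier trigonometric form.
- u-substitution: yes — fits the structure here.


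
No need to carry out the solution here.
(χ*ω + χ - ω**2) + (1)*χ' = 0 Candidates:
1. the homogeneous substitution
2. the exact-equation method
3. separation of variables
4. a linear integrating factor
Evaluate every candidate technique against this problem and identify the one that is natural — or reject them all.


Best approach: a linear integrating factor — linear in the unknown with genuine forcing: multiply through by the exponential of the integrated coefficient and the left side closes into one derivative.
- the homogeneous substitution — solved for the derivative, the right side changes under joint scaling of the two variables.
- the exact-equation method — the mixed-partials test fails on this split — it is not an exact differential as presented.
- separation of variables: no division isolates the independent variable from the unknown.
- a linear integrating factor — a fit — the right tool for this form.


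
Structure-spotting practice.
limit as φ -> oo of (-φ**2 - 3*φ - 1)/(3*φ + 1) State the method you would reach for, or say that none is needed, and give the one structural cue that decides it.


Diagnosis: dominant-term comparison — divide by the highest power of φ present: lower-order terms vanish and the dominant ratio remains. Differentiating the expression as a single quotient would eventually settle it as well; matching dominant growth settles it immediately.


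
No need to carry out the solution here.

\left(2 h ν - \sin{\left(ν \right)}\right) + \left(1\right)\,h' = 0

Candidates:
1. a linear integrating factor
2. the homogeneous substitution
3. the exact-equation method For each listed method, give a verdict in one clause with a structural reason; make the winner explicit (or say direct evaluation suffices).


Best approach: a linear integrating factor — linear in the unknown with genuine forcing: multiply through by the exponential of the integrated coefficient and the left side closes into one derivative.
- a linear integrating factor — yes, a natural case for it.
- the homogeneous substitution: the slope does not depend on the ratio of the variables alone.
- the exact-equation method: the mixed partial derivatives differ, so the left side is not a total differential.


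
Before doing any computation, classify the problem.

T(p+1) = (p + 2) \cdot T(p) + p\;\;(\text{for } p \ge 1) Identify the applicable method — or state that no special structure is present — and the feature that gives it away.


Technique: a summation factor — it is first-order linear but the coefficient p + 2 depends on the index, so multiply through by a summation factor to telescope it.


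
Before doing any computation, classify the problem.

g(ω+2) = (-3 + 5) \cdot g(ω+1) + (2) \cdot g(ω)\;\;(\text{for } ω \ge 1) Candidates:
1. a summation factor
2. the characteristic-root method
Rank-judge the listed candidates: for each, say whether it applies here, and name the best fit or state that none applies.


Diagnosis: the characteristic-root method — because shifting ω leaves the equation's coefficients unchanged, exponential trials reduce it to algebra.
- a summation factor — a summation factor telescopes one-step recursions; this one carries higher-order memory.
- the characteristic-root method: yes — fits the structure here.


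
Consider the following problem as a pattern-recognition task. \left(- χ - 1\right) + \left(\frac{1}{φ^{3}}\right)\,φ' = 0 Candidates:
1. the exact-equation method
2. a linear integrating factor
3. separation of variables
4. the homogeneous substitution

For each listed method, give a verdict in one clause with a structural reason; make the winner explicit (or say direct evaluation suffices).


Technique: separation of variables — all dependence on the two variables factors apart, the defining separable shape.
- the exact-equation method — with no real cross-dependence between the variables, the exact-equation machinery is a detour rather than the natural reading.
- a linear integrating factor: a nonlinear term in the unknown puts this outside the integrating-factor template.
- separation of variables — yes, a natural case for it.
- the homogeneous substitution: the ratio of the variables does not determine the slope.


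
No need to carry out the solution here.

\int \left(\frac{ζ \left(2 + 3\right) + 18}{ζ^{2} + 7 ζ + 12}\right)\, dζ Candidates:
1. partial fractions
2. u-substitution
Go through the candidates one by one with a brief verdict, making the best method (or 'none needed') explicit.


Diagnosis: partial fractions — the denominator ζ^{2} + 7 ζ + 12 factors, so the quotient decomposes into elementary partial fractions term by term.
- partial fractions — applies; the problem has the shape this method handles.
- u-substitution — no subexpression of the integrand pairs with its own derivative as a factor — individual terms may offer their own substitutions, but any change of variable covering the whole integral would have to be constructed from outside the expression.


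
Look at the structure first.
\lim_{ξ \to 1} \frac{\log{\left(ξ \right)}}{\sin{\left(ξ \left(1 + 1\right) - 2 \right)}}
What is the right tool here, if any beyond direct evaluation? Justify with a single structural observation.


Method: l'Hôpital's rule (0/0) — both numerator and denominator vanish at 1: the genuine 0/0 indeterminate that l'Hôpital exists for. A first-order expansion at the point is an equally standard path; the rule packages it.


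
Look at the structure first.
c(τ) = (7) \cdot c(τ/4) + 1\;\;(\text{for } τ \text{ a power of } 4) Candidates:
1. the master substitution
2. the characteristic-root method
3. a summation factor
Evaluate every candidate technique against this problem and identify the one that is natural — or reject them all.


Technique: the master substitution — the argument contracts 4-fold per step: reindex τ exponentially and solve the linear recurrence in the new index.
- the master substitution: applicable, and directly so.
- the characteristic-root method: the recursion divides its index rather than shifting it — outside the constant-shift family the root method covers.
- a summation factor: a divided-index call is outside the fixed-shift first-order family a summation factor normalizes.


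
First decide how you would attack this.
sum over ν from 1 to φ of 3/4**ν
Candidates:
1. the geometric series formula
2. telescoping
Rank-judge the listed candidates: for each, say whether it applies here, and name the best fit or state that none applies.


Diagnosis: the geometric series formula — consecutive terms stand in a fixed index-free ratio — the geometric sum formula closes it.
- the geometric series formula: a fit — the right tool for this form.
- telescoping: writing out consecutive terms as given produces no pairwise cancellation.
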